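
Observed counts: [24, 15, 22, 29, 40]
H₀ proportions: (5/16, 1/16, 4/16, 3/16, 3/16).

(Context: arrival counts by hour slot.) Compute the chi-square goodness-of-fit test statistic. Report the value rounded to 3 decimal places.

test statistic = 26.907

n = 130; E_i = n·p_i = [40.62, 8.12, 32.50, 24.38, 24.38]
χ² = (24−40.62)²/40.62 + (15−8.12)²/8.12 + (22−32.50)²/32.50 + (29−24.38)²/24.38 + (40−24.38)²/24.38 = 26.9067
df = 4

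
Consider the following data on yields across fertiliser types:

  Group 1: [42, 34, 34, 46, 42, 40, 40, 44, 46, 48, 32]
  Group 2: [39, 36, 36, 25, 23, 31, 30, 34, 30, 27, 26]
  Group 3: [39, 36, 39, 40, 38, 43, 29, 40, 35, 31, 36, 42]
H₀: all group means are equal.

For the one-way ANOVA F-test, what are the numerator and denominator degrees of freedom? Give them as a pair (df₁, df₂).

degrees of freedom = [2, 31]

k = 3 groups, N = 34 total
df = (k−1, N−k) = (3−1, 34−3) = (2, 31)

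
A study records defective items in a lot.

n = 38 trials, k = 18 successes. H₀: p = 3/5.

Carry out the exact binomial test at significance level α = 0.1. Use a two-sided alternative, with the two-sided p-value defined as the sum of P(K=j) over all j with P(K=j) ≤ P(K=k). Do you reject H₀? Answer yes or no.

Exact binomial: n=38, k=18, p₀=3/5=0.6000
P(X=j) = C(n,j)·p₀^j·(1−p₀)^(n−j); p = Σ P(X=j) over j with P(X=j) ≤ P(X=18)
p-value (two-sided) = 0.13560
At α=0.1: p ≥ α → fail to reject H₀

reject H₀: no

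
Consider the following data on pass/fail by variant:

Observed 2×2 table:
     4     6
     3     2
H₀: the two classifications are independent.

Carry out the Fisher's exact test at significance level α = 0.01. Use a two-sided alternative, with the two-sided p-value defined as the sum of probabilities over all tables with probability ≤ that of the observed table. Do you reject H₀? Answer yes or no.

reject H₀: no

Margins: r₁=10, r₂=5, c₁=7, c₂=8, n=15
p_obs = C(10,4)·C(5,3)/C(15,7); sum pmf over tables with pmf ≤ p_obs
p-value (two-sided) = 0.60839
At α=0.01: p ≥ α → fail to reject H₀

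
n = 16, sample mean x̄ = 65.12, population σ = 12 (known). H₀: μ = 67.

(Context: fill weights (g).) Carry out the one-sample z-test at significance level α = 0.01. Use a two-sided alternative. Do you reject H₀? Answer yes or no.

reject H₀: no

SE = σ/√n = 12/√16 = 3.0000
z = (x̄−μ₀)/SE = (65.12−67)/3.0000 = -0.6267
p-value (two-sided) = 0.53088
At α=0.01: p ≥ α → fail to reject H₀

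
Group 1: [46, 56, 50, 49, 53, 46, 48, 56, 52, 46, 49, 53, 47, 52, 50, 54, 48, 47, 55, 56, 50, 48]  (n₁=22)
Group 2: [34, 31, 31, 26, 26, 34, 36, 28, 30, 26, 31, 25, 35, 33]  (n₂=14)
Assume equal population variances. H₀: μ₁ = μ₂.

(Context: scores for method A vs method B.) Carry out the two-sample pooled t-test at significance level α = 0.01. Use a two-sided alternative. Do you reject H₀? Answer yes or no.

x̄₁=50.500, s₁=3.447, n₁=22
x̄₂=30.429, s₂=3.715, n₂=14
s_p² = [21·3.447² + 13·3.715²]/34 = 12.6155
SE = √(s_p²·(1/22+1/14)) = 1.2143
t = (50.500−30.429)/1.2143 = 16.5291
df = 34
p-value (two-sided) = 0.00000
At α=0.01: p < α → reject H₀

reject H₀: yes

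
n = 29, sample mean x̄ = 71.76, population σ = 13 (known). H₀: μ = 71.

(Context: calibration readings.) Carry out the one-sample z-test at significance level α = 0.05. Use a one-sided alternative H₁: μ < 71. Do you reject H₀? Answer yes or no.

reject H₀: no

SE = σ/√n = 13/√29 = 2.4140
z = (x̄−μ₀)/SE = (71.76−71)/2.4140 = 0.3148
p-value (one-sided, H₁ less) = 0.62355
At α=0.05: p ≥ α → fail to reject H₀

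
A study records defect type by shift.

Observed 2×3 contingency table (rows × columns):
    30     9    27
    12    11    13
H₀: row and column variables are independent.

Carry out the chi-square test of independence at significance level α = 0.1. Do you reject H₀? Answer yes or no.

Row totals [66, 36], col totals [42, 20, 40], n=102
χ² = (30−27.18)²/27.18 + (9−12.94)²/12.94 + (27−25.88)²/25.88 + (12−14.82)²/14.82 + (11−7.06)²/7.06 + (13−14.12)²/14.12 = 4.3687
df = 2
p-value (upper-tail) = 0.11255
At α=0.1: p ≥ α → fail to reject H₀

reject H₀: no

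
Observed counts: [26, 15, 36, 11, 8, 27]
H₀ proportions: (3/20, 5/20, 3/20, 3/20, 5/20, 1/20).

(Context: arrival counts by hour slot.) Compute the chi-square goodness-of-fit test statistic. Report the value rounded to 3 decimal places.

test statistic = 118.377

n = 123; E_i = n·p_i = [18.45, 30.75, 18.45, 18.45, 30.75, 6.15]
χ² = (26−18.45)²/18.45 + (15−30.75)²/30.75 + (36−18.45)²/18.45 + (11−18.45)²/18.45 + (8−30.75)²/30.75 + (27−6.15)²/6.15 = 118.3767
df = 5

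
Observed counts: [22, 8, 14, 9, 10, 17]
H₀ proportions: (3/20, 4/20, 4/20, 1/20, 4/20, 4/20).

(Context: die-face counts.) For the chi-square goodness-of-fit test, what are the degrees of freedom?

degrees of freedom = 5

df = k − 1 = 6 − 1 = 5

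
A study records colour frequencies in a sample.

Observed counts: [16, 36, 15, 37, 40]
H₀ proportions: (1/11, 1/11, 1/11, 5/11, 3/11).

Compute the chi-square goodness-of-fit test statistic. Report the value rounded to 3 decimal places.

test statistic = 53.399

n = 144; E_i = n·p_i = [13.09, 13.09, 13.09, 65.45, 39.27]
χ² = (16−13.09)²/13.09 + (36−13.09)²/13.09 + (15−13.09)²/13.09 + (37−65.45)²/65.45 + (40−39.27)²/39.27 = 53.3991
df = 4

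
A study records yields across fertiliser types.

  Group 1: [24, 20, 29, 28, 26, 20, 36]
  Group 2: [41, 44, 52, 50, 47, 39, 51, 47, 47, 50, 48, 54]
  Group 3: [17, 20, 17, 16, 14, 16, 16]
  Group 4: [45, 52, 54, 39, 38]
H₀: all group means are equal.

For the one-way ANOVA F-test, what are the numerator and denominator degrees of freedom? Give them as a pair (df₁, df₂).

degrees of freedom = [3, 27]

k = 4 groups, N = 31 total
df = (k−1, N−k) = (4−1, 31−4) = (3, 27)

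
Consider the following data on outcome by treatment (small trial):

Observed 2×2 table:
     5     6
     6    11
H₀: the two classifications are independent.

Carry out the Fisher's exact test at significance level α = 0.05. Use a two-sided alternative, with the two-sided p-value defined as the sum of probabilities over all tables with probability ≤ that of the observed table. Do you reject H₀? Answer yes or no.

reject H₀: no

Margins: r₁=11, r₂=17, c₁=11, c₂=17, n=28
p_obs = C(11,5)·C(17,6)/C(28,11); sum pmf over tables with pmf ≤ p_obs
p-value (two-sided) = 0.70114
At α=0.05: p ≥ α → fail to reject H₀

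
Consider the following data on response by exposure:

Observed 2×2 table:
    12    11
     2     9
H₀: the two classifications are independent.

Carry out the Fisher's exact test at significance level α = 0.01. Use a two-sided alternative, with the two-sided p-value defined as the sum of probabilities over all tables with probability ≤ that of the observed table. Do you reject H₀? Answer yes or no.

reject H₀: no

Margins: r₁=23, r₂=11, c₁=14, c₂=20, n=34
p_obs = C(23,12)·C(11,2)/C(34,14); sum pmf over tables with pmf ≤ p_obs
p-value (two-sided) = 0.07642
At α=0.01: p ≥ α → fail to reject H₀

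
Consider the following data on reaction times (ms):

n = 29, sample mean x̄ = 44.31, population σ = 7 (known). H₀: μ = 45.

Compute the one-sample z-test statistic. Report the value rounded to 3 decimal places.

test statistic = -0.531

SE = σ/√n = 7/√29 = 1.2999
z = (x̄−μ₀)/SE = (44.31−45)/1.2999 = -0.5308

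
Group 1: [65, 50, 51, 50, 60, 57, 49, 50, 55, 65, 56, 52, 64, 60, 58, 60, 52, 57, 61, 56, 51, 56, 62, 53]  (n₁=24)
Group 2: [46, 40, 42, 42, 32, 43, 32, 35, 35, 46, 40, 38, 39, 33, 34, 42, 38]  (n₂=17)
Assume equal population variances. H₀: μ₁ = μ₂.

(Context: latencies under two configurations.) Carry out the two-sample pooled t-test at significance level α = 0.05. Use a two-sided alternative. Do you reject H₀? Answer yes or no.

reject H₀: yes

x̄₁=56.250, s₁=5.058, n₁=24
x̄₂=38.647, s₂=4.568, n₂=17
s_p² = [23·5.058² + 16·4.568²]/39 = 23.6508
SE = √(s_p²·(1/24+1/17)) = 1.5416
t = (56.250−38.647)/1.5416 = 11.4183
df = 39
p-value (two-sided) = 0.00000
At α=0.05: p < α → reject H₀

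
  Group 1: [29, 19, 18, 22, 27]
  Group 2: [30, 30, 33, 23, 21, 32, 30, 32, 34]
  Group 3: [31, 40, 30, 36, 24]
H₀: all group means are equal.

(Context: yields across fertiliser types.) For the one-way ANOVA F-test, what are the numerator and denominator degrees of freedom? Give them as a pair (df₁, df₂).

degrees of freedom = [2, 16]

k = 3 groups, N = 19 total
df = (k−1, N−k) = (3−1, 19−3) = (2, 16)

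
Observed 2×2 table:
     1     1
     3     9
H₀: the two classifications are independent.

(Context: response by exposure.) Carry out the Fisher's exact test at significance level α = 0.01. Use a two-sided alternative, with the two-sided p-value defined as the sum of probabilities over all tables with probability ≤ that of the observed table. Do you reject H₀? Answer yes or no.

reject H₀: no

Margins: r₁=2, r₂=12, c₁=4, c₂=10, n=14
p_obs = C(2,1)·C(12,3)/C(14,4); sum pmf over tables with pmf ≤ p_obs
p-value (two-sided) = 0.50549
At α=0.01: p ≥ α → fail to reject H₀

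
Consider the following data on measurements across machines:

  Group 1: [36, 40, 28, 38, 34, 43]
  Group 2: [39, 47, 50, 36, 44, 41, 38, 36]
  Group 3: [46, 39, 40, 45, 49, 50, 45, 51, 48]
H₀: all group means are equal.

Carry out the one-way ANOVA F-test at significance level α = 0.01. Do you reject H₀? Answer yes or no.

reject H₀: yes

Group means [36.50, 41.38, 45.89], grand mean 41.870
SSB = Σnᵢ(x̄ᵢ−x̄)² = 320.345; SSW = ΣΣ(x−x̄ᵢ)² = 464.264
MSB = 320.345/2 = 160.1724; MSW = 464.264/20 = 23.2132
F = MSB/MSW = 6.9001
df = (2, 20)
p-value (upper-tail) = 0.00526
At α=0.01: p < α → reject H₀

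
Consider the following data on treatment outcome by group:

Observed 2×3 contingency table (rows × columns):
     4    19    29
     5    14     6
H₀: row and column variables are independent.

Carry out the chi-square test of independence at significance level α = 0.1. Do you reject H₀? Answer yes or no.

Row totals [52, 25], col totals [9, 33, 35], n=77
χ² = (4−6.08)²/6.08 + (19−22.29)²/22.29 + (29−23.64)²/23.64 + (5−2.92)²/2.92 + (14−10.71)²/10.71 + (6−11.36)²/11.36 = 7.4289
df = 2
p-value (upper-tail) = 0.02437
At α=0.1: p < α → reject H₀

reject H₀: yes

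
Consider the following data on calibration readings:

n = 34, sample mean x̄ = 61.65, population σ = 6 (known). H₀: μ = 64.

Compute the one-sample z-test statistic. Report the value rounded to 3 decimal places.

SE = σ/√n = 6/√34 = 1.0290
z = (x̄−μ₀)/SE = (61.65−64)/1.0290 = -2.2838

test statistic = -2.284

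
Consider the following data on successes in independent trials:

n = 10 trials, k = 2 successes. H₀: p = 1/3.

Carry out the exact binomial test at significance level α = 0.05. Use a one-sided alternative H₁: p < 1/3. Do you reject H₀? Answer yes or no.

reject H₀: no

Exact binomial: n=10, k=2, p₀=1/3=0.3333
P(X≤2) from Σ C(n,i)·p₀^i·(1−p₀)^(n−i)
p-value (one-sided, H₁ less) = 0.29914
At α=0.05: p ≥ α → fail to reject H₀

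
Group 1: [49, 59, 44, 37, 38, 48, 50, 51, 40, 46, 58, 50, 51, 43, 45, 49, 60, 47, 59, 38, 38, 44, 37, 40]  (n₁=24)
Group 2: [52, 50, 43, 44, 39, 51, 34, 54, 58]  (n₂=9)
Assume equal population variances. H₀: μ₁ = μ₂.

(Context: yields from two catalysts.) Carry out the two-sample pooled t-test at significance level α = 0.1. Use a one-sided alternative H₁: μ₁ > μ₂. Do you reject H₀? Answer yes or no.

x̄₁=46.708, s₁=7.268, n₁=24
x̄₂=47.222, s₂=7.726, n₂=9
s_p² = [23·7.268² + 8·7.726²]/31 = 54.5972
SE = √(s_p²·(1/24+1/9)) = 2.8881
t = (46.708−47.222)/2.8881 = -0.1779
df = 31
p-value (one-sided, H₁ greater) = 0.57003
At α=0.1: p ≥ α → fail to reject H₀

reject H₀: no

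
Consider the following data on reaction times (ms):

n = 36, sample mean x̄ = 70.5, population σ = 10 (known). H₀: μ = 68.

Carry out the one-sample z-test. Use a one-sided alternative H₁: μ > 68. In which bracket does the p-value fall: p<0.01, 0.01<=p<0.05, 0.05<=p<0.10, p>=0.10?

SE = σ/√n = 10/√36 = 1.6667
z = (x̄−μ₀)/SE = (70.5−68)/1.6667 = 1.5000
p-value (one-sided, H₁ greater) = 0.06681
→ bracket: 0.05<=p<0.10

p-value bracket: 0.05<=p<0.10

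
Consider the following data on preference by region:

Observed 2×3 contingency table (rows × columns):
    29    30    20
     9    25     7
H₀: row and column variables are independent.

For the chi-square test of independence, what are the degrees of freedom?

df = (r−1)(c−1) = (2−1)·(3−1) = 2

degrees of freedom = 2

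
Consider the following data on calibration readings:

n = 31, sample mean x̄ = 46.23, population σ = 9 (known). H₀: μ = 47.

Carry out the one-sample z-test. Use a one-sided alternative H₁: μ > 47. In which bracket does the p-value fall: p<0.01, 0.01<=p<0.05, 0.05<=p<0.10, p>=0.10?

p-value bracket: p>=0.10

SE = σ/√n = 9/√31 = 1.6164
z = (x̄−μ₀)/SE = (46.23−47)/1.6164 = -0.4764
p-value (one-sided, H₁ greater) = 0.68309
→ bracket: p>=0.10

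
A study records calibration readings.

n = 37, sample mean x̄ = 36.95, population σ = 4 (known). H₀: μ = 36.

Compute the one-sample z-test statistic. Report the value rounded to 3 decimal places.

SE = σ/√n = 4/√37 = 0.6576
z = (x̄−μ₀)/SE = (36.95−36)/0.6576 = 1.4447

test statistic = 1.445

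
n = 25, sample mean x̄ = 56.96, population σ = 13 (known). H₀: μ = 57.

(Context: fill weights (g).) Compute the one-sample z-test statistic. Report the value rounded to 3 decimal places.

SE = σ/√n = 13/√25 = 2.6000
z = (x̄−μ₀)/SE = (56.96−57)/2.6000 = -0.0154

test statistic = -0.015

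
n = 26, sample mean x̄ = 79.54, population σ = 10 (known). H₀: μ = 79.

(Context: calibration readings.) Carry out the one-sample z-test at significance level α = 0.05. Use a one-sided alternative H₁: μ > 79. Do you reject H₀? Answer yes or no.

SE = σ/√n = 10/√26 = 1.9612
z = (x̄−μ₀)/SE = (79.54−79)/1.9612 = 0.2753
p-value (one-sided, H₁ greater) = 0.39152
At α=0.05: p ≥ α → fail to reject H₀

reject H₀: no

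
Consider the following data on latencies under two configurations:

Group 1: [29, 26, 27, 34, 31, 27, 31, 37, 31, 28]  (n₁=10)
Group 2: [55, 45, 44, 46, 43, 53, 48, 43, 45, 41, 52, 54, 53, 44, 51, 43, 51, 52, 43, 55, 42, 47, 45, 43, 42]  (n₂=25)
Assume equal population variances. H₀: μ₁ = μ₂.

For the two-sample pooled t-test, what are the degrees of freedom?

degrees of freedom = 33

df = n₁ + n₂ − 2 = 10 + 25 − 2 = 33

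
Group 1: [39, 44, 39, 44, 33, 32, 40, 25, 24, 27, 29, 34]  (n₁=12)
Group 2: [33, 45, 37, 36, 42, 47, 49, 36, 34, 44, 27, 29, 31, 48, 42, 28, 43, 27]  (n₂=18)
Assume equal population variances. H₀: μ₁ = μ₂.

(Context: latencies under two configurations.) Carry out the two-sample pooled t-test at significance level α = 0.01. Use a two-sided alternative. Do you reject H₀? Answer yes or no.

reject H₀: no

x̄₁=34.167, s₁=7.043, n₁=12
x̄₂=37.667, s₂=7.530, n₂=18
s_p² = [11·7.043² + 17·7.530²]/28 = 53.9167
SE = √(s_p²·(1/12+1/18)) = 2.7365
t = (34.167−37.667)/2.7365 = -1.2790
df = 28
p-value (two-sided) = 0.21139
At α=0.01: p ≥ α → fail to reject H₀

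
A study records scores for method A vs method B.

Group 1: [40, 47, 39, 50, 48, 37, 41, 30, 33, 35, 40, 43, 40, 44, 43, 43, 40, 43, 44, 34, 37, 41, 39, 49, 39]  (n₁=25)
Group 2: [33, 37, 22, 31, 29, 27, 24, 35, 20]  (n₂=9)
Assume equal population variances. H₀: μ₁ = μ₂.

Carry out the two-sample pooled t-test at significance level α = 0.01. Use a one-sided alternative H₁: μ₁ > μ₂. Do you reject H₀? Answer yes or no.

reject H₀: yes

x̄₁=40.760, s₁=4.918, n₁=25
x̄₂=28.667, s₂=5.895, n₂=9
s_p² = [24·4.918² + 8·5.895²]/32 = 26.8300
SE = √(s_p²·(1/25+1/9)) = 2.0135
t = (40.760−28.667)/2.0135 = 6.0060
df = 32
p-value (one-sided, H₁ greater) = 0.00000
At α=0.01: p < α → reject H₀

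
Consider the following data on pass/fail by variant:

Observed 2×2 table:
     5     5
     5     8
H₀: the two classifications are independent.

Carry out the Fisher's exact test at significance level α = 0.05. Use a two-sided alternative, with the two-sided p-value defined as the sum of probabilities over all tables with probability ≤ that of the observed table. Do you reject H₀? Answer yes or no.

reject H₀: no

Margins: r₁=10, r₂=13, c₁=10, c₂=13, n=23
p_obs = C(10,5)·C(13,5)/C(23,10); sum pmf over tables with pmf ≤ p_obs
p-value (two-sided) = 0.68502
At α=0.05: p ≥ α → fail to reject H₀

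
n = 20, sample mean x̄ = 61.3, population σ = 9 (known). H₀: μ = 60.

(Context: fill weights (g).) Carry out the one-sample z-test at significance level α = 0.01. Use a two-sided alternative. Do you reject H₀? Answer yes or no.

reject H₀: no

SE = σ/√n = 9/√20 = 2.0125
z = (x̄−μ₀)/SE = (61.3−60)/2.0125 = 0.6460
p-value (two-sided) = 0.51830
At α=0.01: p ≥ α → fail to reject H₀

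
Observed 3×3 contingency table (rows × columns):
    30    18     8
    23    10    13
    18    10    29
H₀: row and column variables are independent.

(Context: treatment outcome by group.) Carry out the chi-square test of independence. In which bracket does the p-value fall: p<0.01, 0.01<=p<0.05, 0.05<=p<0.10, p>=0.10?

Row totals [56, 46, 57], col totals [71, 38, 50], n=159
χ² = (30−25.01)²/25.01 + (18−13.38)²/13.38 + (8−17.61)²/17.61 + (23−20.54)²/20.54 + (10−10.99)²/10.99 + (13−14.47)²/14.47 + (18−25.45)²/25.45 + (10−13.62)²/13.62 + (29−17.92)²/17.92 = 18.3556
df = 4
p-value (upper-tail) = 0.00105
→ bracket: p<0.01

p-value bracket: p<0.01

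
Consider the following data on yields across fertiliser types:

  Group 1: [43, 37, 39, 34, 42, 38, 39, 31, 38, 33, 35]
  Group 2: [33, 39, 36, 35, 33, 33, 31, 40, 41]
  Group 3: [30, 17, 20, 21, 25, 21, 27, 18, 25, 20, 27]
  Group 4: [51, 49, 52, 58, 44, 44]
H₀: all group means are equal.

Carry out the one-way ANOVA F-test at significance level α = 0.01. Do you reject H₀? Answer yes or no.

Group means [37.18, 35.67, 22.82, 49.67], grand mean 34.568
SSB = Σnᵢ(x̄ᵢ−x̄)² = 2972.475; SSW = ΣΣ(x−x̄ᵢ)² = 554.606
MSB = 2972.475/3 = 990.8250; MSW = 554.606/33 = 16.8062
F = MSB/MSW = 58.9558
df = (3, 33)
p-value (upper-tail) = 0.00000
At α=0.01: p < α → reject H₀

reject H₀: yes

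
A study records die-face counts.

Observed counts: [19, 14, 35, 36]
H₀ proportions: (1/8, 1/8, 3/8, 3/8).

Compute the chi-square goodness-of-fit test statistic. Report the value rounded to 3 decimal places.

n = 104; E_i = n·p_i = [13.00, 13.00, 39.00, 39.00]
χ² = (19−13.00)²/13.00 + (14−13.00)²/13.00 + (35−39.00)²/39.00 + (36−39.00)²/39.00 = 3.4872
df = 3

test statistic = 3.487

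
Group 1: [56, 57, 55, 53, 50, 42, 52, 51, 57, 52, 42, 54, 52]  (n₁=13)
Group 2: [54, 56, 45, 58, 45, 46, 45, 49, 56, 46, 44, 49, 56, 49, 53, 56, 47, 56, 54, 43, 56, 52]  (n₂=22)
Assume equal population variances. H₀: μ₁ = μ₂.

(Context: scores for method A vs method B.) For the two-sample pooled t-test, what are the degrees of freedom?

degrees of freedom = 33

df = n₁ + n₂ − 2 = 13 + 22 − 2 = 33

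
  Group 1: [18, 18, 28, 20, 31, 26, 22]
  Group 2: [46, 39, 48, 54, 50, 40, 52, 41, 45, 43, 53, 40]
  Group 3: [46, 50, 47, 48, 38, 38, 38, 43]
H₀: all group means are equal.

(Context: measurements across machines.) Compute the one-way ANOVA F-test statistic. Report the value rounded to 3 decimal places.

Group means [23.29, 45.92, 43.50], grand mean 39.333
SSB = Σnᵢ(x̄ᵢ−x̄)² = 2461.655; SSW = ΣΣ(x−x̄ᵢ)² = 654.345
MSB = 2461.655/2 = 1230.8274; MSW = 654.345/24 = 27.2644
F = MSB/MSW = 45.1441
df = (2, 24)

test statistic = 45.144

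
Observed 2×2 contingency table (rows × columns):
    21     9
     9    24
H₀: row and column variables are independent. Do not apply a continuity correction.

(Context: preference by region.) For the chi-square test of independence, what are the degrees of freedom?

degrees of freedom = 1

df = (r−1)(c−1) = (2−1)·(2−1) = 1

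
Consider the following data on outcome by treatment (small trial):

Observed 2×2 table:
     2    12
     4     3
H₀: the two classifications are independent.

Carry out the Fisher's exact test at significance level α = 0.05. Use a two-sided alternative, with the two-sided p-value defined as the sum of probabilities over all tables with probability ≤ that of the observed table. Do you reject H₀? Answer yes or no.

reject H₀: no

Margins: r₁=14, r₂=7, c₁=6, c₂=15, n=21
p_obs = C(14,2)·C(7,4)/C(21,6); sum pmf over tables with pmf ≤ p_obs
p-value (two-sided) = 0.11958
At α=0.05: p ≥ α → fail to reject H₀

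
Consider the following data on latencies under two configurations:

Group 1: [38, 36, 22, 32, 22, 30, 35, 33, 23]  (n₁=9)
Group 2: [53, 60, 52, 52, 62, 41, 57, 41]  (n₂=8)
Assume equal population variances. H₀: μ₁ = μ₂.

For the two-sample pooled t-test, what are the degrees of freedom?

degrees of freedom = 15

df = n₁ + n₂ − 2 = 9 + 8 − 2 = 15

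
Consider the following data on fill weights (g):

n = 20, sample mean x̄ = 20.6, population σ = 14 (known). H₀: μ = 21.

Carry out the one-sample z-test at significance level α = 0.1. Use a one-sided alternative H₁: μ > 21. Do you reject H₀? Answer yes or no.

SE = σ/√n = 14/√20 = 3.1305
z = (x̄−μ₀)/SE = (20.6−21)/3.1305 = -0.1278
p-value (one-sided, H₁ greater) = 0.55084
At α=0.1: p ≥ α → fail to reject H₀

reject H₀: no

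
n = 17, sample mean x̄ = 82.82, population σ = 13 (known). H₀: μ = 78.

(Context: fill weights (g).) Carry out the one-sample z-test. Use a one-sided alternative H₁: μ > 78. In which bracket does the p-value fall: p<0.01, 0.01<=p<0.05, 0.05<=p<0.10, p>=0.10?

p-value bracket: 0.05<=p<0.10

SE = σ/√n = 13/√17 = 3.1530
z = (x̄−μ₀)/SE = (82.82−78)/3.1530 = 1.5287
p-value (one-sided, H₁ greater) = 0.06317
→ bracket: 0.05<=p<0.10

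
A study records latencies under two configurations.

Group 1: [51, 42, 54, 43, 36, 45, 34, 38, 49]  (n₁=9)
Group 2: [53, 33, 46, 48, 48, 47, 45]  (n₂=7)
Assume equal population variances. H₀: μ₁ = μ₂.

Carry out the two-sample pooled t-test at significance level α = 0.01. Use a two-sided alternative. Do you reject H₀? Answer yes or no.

reject H₀: no

x̄₁=43.556, s₁=6.876, n₁=9
x̄₂=45.714, s₂=6.157, n₂=7
s_p² = [8·6.876² + 6·6.157²]/14 = 43.2608
SE = √(s_p²·(1/9+1/7)) = 3.3146
t = (43.556−45.714)/3.3146 = -0.6513
df = 14
p-value (two-sided) = 0.52542
At α=0.01: p ≥ α → fail to reject H₀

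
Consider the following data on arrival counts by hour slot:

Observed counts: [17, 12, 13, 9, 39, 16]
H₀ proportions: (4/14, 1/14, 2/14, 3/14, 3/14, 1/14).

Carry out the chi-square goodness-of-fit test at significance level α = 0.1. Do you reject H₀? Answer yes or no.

reject H₀: yes

n = 106; E_i = n·p_i = [30.29, 7.57, 15.14, 22.71, 22.71, 7.57]
χ² = (17−30.29)²/30.29 + (12−7.57)²/7.57 + (13−15.14)²/15.14 + (9−22.71)²/22.71 + (39−22.71)²/22.71 + (16−7.57)²/7.57 = 38.0613
df = 5
p-value (upper-tail) = 0.00000
At α=0.1: p < α → reject H₀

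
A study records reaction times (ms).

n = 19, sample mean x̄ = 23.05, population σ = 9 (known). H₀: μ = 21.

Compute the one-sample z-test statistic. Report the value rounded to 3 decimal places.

SE = σ/√n = 9/√19 = 2.0647
z = (x̄−μ₀)/SE = (23.05−21)/2.0647 = 0.9929

test statistic = 0.993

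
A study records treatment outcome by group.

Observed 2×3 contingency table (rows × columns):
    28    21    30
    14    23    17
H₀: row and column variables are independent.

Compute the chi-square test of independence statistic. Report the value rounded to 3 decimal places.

Row totals [79, 54], col totals [42, 44, 47], n=133
χ² = (28−24.95)²/24.95 + (21−26.14)²/26.14 + (30−27.92)²/27.92 + (14−17.05)²/17.05 + (23−17.86)²/17.86 + (17−19.08)²/19.08 = 3.7879
df = 2

test statistic = 3.788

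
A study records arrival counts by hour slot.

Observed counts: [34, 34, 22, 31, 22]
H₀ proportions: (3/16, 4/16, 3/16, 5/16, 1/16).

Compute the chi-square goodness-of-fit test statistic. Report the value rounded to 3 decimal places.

n = 143; E_i = n·p_i = [26.81, 35.75, 26.81, 44.69, 8.94]
χ² = (34−26.81)²/26.81 + (34−35.75)²/35.75 + (22−26.81)²/26.81 + (31−44.69)²/44.69 + (22−8.94)²/8.94 = 26.1599
df = 4

test statistic = 26.160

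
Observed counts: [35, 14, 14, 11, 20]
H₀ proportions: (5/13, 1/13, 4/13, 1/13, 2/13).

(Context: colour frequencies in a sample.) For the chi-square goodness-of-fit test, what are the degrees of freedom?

degrees of freedom = 4

df = k − 1 = 5 − 1 = 4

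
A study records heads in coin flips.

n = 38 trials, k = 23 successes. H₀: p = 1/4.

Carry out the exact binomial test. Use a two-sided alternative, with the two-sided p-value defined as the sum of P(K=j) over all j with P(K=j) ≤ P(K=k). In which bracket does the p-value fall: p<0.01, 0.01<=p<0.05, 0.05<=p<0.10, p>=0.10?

Exact binomial: n=38, k=23, p₀=1/4=0.2500
P(X=j) = C(n,j)·p₀^j·(1−p₀)^(n−j); p = Σ P(X=j) over j with P(X=j) ≤ P(X=23)
p-value (two-sided) = 0.00000
→ bracket: p<0.01

p-value bracket: p<0.01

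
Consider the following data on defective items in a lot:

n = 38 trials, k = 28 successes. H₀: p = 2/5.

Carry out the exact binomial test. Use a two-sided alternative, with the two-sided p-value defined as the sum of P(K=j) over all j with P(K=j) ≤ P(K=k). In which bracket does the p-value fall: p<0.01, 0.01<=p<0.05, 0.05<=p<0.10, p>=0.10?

p-value bracket: p<0.01

Exact binomial: n=38, k=28, p₀=2/5=0.4000
P(X=j) = C(n,j)·p₀^j·(1−p₀)^(n−j); p = Σ P(X=j) over j with P(X=j) ≤ P(X=28)
p-value (two-sided) = 0.00004
→ bracket: p<0.01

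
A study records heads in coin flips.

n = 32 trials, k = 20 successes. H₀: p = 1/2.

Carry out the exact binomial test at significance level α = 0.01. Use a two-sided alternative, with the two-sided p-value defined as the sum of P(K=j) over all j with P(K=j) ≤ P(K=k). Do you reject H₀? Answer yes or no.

reject H₀: no

Exact binomial: n=32, k=20, p₀=1/2=0.5000
P(X=j) = C(n,j)·p₀^j·(1−p₀)^(n−j); p = Σ P(X=j) over j with P(X=j) ≤ P(X=20)
p-value (two-sided) = 0.21533
At α=0.01: p ≥ α → fail to reject H₀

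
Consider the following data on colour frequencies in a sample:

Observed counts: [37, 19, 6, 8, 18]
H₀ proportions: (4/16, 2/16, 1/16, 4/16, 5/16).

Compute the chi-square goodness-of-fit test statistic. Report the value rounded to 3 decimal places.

n = 88; E_i = n·p_i = [22.00, 11.00, 5.50, 22.00, 27.50]
χ² = (37−22.00)²/22.00 + (19−11.00)²/11.00 + (6−5.50)²/5.50 + (8−22.00)²/22.00 + (18−27.50)²/27.50 = 28.2818
df = 4

test statistic = 28.282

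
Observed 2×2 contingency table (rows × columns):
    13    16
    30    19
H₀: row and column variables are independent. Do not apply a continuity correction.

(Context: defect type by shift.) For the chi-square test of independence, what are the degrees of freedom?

degrees of freedom = 1

df = (r−1)(c−1) = (2−1)·(2−1) = 1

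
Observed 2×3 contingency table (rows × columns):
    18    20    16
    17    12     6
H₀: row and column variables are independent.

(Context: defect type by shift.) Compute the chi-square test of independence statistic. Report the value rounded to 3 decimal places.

test statistic = 2.638

Row totals [54, 35], col totals [35, 32, 22], n=89
χ² = (18−21.24)²/21.24 + (20−19.42)²/19.42 + (16−13.35)²/13.35 + (17−13.76)²/13.76 + (12−12.58)²/12.58 + (6−8.65)²/8.65 = 2.6381
df = 2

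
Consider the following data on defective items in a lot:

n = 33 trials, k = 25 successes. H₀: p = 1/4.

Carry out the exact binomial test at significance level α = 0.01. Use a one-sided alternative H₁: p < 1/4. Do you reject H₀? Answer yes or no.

Exact binomial: n=33, k=25, p₀=1/4=0.2500
P(X≤25) from Σ C(n,i)·p₀^i·(1−p₀)^(n−i)
p-value (one-sided, H₁ less) = 1.00000
At α=0.01: p ≥ α → fail to reject H₀

reject H₀: no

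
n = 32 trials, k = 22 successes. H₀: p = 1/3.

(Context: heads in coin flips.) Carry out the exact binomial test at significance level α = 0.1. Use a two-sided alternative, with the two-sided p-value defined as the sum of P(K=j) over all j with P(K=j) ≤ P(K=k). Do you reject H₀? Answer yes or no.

reject H₀: yes

Exact binomial: n=32, k=22, p₀=1/3=0.3333
P(X=j) = C(n,j)·p₀^j·(1−p₀)^(n−j); p = Σ P(X=j) over j with P(X=j) ≤ P(X=22)
p-value (two-sided) = 0.00005
At α=0.1: p < α → reject H₀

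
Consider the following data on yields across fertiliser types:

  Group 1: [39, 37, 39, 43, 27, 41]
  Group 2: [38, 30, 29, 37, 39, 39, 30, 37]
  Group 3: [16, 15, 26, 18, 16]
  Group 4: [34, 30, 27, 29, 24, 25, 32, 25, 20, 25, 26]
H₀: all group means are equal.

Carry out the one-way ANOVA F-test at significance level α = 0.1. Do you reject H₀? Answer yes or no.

reject H₀: yes

Group means [37.67, 34.88, 18.20, 27.00], grand mean 29.767
SSB = Σnᵢ(x̄ᵢ−x̄)² = 1336.358; SSW = ΣΣ(x−x̄ᵢ)² = 531.008
MSB = 1336.358/3 = 445.4528; MSW = 531.008/26 = 20.4234
F = MSB/MSW = 21.8109
df = (3, 26)
p-value (upper-tail) = 0.00000
At α=0.1: p < α → reject H₀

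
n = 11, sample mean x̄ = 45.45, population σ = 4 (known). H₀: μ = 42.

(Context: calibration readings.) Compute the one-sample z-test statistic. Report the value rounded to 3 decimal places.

SE = σ/√n = 4/√11 = 1.2060
z = (x̄−μ₀)/SE = (45.45−42)/1.2060 = 2.8606

test statistic = 2.861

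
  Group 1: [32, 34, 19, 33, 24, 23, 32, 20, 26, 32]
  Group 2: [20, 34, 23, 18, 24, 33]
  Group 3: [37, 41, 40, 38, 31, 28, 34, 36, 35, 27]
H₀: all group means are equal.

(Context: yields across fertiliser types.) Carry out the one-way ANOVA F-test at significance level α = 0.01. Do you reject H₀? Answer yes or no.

reject H₀: yes

Group means [27.50, 25.33, 34.70], grand mean 29.769
SSB = Σnᵢ(x̄ᵢ−x̄)² = 412.682; SSW = ΣΣ(x−x̄ᵢ)² = 723.933
MSB = 412.682/2 = 206.3410; MSW = 723.933/23 = 31.4754
F = MSB/MSW = 6.5556
df = (2, 23)
p-value (upper-tail) = 0.00558
At α=0.01: p < α → reject H₀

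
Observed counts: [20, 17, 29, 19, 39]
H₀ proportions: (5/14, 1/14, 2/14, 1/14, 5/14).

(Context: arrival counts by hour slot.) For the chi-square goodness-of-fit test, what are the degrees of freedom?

df = k − 1 = 5 − 1 = 4

degrees of freedom = 4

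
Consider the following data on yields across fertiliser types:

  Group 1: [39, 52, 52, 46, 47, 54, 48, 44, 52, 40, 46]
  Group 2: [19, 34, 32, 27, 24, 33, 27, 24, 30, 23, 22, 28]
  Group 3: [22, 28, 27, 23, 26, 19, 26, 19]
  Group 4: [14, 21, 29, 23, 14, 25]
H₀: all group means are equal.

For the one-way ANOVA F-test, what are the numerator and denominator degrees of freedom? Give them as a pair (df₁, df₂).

k = 4 groups, N = 37 total
df = (k−1, N−k) = (4−1, 37−4) = (3, 33)

degrees of freedom = [3, 33]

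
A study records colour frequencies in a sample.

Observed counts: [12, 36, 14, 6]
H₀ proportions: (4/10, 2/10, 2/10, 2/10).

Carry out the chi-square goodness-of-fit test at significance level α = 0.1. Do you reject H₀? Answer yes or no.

reject H₀: yes

n = 68; E_i = n·p_i = [27.20, 13.60, 13.60, 13.60]
χ² = (12−27.20)²/27.20 + (36−13.60)²/13.60 + (14−13.60)²/13.60 + (6−13.60)²/13.60 = 49.6471
df = 3
p-value (upper-tail) = 0.00000
At α=0.1: p < α → reject H₀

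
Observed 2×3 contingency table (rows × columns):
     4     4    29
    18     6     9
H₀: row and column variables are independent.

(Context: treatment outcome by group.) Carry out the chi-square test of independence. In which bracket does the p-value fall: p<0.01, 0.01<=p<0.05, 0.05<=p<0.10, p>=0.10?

Row totals [37, 33], col totals [22, 10, 38], n=70
χ² = (4−11.63)²/11.63 + (4−5.29)²/5.29 + (29−20.09)²/20.09 + (18−10.37)²/10.37 + (6−4.71)²/4.71 + (9−17.91)²/17.91 = 19.6711
df = 2
p-value (upper-tail) = 0.00005
→ bracket: p<0.01

p-value bracket: p<0.01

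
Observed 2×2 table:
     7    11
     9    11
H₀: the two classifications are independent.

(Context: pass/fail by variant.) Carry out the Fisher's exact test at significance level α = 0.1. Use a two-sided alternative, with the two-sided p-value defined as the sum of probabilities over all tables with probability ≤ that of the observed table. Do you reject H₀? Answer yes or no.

reject H₀: no

Margins: r₁=18, r₂=20, c₁=16, c₂=22, n=38
p_obs = C(18,7)·C(20,9)/C(38,16); sum pmf over tables with pmf ≤ p_obs
p-value (two-sided) = 0.75215
At α=0.1: p ≥ α → fail to reject H₀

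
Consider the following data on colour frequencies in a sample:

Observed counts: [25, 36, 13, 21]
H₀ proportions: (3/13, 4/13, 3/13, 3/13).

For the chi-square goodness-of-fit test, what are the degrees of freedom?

df = k − 1 = 4 − 1 = 3

degrees of freedom = 3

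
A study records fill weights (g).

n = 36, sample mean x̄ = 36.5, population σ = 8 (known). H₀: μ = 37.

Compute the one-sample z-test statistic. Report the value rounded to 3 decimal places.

SE = σ/√n = 8/√36 = 1.3333
z = (x̄−μ₀)/SE = (36.5−37)/1.3333 = -0.3750

test statistic = -0.375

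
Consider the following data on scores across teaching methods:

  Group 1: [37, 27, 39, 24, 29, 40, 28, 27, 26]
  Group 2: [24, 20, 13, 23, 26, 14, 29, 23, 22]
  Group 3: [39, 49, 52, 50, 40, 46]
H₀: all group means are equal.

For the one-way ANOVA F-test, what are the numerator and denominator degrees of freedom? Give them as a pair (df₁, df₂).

k = 3 groups, N = 24 total
df = (k−1, N−k) = (3−1, 24−3) = (2, 21)

degrees of freedom = [2, 21]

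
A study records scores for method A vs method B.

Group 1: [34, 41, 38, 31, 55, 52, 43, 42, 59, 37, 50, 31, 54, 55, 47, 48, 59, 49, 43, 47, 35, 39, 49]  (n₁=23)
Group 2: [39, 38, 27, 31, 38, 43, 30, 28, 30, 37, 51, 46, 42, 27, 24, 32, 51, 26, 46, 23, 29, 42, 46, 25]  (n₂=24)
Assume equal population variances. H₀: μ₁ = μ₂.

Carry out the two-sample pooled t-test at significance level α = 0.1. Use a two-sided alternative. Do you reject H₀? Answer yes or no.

x̄₁=45.130, s₁=8.503, n₁=23
x̄₂=35.458, s₂=8.856, n₂=24
s_p² = [22·8.503² + 23·8.856²]/45 = 75.4348
SE = √(s_p²·(1/23+1/24)) = 2.5343
t = (45.130−35.458)/2.5343 = 3.8164
df = 45
p-value (two-sided) = 0.00041
At α=0.1: p < α → reject H₀

reject H₀: yes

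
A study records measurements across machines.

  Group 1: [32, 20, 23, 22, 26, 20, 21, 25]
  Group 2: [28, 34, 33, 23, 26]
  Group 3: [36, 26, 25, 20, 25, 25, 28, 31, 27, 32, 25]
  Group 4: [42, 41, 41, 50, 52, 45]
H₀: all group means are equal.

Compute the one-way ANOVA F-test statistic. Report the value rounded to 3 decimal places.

Group means [23.62, 28.80, 27.27, 45.17], grand mean 30.133
SSB = Σnᵢ(x̄ᵢ−x̄)² = 1793.777; SSW = ΣΣ(x−x̄ᵢ)² = 503.690
MSB = 1793.777/3 = 597.9255; MSW = 503.690/26 = 19.3727
F = MSB/MSW = 30.8643
df = (3, 26)

test statistic = 30.864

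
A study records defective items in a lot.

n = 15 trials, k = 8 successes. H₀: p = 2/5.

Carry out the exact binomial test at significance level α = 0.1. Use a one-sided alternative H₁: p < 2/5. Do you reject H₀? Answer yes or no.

reject H₀: no

Exact binomial: n=15, k=8, p₀=2/5=0.4000
P(X≤8) from Σ C(n,i)·p₀^i·(1−p₀)^(n−i)
p-value (one-sided, H₁ less) = 0.90495
At α=0.1: p ≥ α → fail to reject H₀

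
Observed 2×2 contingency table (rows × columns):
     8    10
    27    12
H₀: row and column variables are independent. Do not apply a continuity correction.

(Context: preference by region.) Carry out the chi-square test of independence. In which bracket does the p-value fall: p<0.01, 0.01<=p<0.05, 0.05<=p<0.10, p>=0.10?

p-value bracket: 0.05<=p<0.10

Row totals [18, 39], col totals [35, 22], n=57
χ² = (8−11.05)²/11.05 + (10−6.95)²/6.95 + (27−23.95)²/23.95 + (12−15.05)²/15.05 = 3.1926
df = 1
p-value (upper-tail) = 0.07397
→ bracket: 0.05<=p<0.10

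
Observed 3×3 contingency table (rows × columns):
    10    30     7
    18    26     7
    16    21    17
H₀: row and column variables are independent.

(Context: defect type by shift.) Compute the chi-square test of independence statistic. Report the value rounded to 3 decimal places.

Row totals [47, 51, 54], col totals [44, 77, 31], n=152
χ² = (10−13.61)²/13.61 + (30−23.81)²/23.81 + (7−9.59)²/9.59 + (18−14.76)²/14.76 + (26−25.84)²/25.84 + (7−10.40)²/10.40 + (16−15.63)²/15.63 + (21−27.36)²/27.36 + (17−11.01)²/11.01 = 9.8251
df = 4

test statistic = 9.825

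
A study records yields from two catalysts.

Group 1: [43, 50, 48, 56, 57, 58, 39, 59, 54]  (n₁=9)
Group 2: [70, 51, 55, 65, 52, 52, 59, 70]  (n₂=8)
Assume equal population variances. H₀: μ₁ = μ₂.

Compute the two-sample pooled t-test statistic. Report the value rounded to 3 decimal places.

x̄₁=51.556, s₁=7.055, n₁=9
x̄₂=59.250, s₂=8.067, n₂=8
s_p² = [8·7.055² + 7·8.067²]/15 = 56.9148
SE = √(s_p²·(1/9+1/8)) = 3.6658
t = (51.556−59.250)/3.6658 = -2.0990
df = 15

test statistic = -2.099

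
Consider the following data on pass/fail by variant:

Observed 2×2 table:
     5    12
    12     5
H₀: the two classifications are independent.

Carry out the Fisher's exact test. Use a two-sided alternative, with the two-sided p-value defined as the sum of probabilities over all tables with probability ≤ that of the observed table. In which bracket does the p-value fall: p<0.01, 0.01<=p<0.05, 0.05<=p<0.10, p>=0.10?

Margins: r₁=17, r₂=17, c₁=17, c₂=17, n=34
p_obs = C(17,5)·C(17,12)/C(34,17); sum pmf over tables with pmf ≤ p_obs
p-value (two-sided) = 0.03808
→ bracket: 0.01<=p<0.05

p-value bracket: 0.01<=p<0.05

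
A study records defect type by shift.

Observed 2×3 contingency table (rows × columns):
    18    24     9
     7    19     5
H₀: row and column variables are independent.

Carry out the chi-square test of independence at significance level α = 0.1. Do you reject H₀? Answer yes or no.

Row totals [51, 31], col totals [25, 43, 14], n=82
χ² = (18−15.55)²/15.55 + (24−26.74)²/26.74 + (9−8.71)²/8.71 + (7−9.45)²/9.45 + (19−16.26)²/16.26 + (5−5.29)²/5.29 = 1.7929
df = 2
p-value (upper-tail) = 0.40802
At α=0.1: p ≥ α → fail to reject H₀

reject H₀: no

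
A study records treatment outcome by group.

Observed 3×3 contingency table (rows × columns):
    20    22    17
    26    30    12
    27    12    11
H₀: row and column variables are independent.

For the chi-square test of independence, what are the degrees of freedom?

df = (r−1)(c−1) = (3−1)·(3−1) = 4

degrees of freedom = 4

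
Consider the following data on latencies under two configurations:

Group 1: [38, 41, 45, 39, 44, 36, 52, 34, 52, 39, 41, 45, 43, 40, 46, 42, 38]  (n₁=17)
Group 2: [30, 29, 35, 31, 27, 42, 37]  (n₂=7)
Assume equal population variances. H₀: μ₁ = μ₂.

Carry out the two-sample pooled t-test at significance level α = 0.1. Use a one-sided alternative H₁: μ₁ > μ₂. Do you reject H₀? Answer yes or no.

x̄₁=42.059, s₁=4.968, n₁=17
x̄₂=33.000, s₂=5.260, n₂=7
s_p² = [16·4.968² + 6·5.260²]/22 = 25.4973
SE = √(s_p²·(1/17+1/7)) = 2.2677
t = (42.059−33.000)/2.2677 = 3.9948
df = 22
p-value (one-sided, H₁ greater) = 0.00031
At α=0.1: p < α → reject H₀

reject H₀: yes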